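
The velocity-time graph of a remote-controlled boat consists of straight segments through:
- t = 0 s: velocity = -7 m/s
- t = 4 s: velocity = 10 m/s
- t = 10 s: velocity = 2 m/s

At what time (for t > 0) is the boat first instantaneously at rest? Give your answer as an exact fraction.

v changes sign on 0–4 s (from -7 to 10); the graph is linear there, so v = 0 at t = 0 + (7)·(4 − 0)/(10 − -7) = 28/17 s.

t = 28/17 s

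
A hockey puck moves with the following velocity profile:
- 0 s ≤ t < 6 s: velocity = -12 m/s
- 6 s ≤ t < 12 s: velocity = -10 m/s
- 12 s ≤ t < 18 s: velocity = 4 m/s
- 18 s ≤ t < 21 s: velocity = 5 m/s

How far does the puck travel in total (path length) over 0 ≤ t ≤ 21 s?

Distance (not displacement) is the total path length: add the absolute areas under v-t.
0–6 s: |-12| × 6 = 72 m
6–12 s: |-10| × 6 = 60 m
12–18 s: |4| × 6 = 24 m
18–21 s: |5| × 3 = 15 m
Total distance = 171 m

171 m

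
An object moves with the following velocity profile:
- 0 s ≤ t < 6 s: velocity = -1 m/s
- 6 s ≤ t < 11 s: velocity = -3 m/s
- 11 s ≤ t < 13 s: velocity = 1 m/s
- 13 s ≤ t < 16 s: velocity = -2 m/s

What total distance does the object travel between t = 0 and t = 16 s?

29 m

Distance (not displacement) is the total path length: add the absolute areas under v-t.
0–6 s: |-1| × 6 = 6 m
6–11 s: |-3| × 5 = 15 m
11–13 s: |1| × 2 = 2 m
13–16 s: |-2| × 3 = 6 m
Total distance = 29 m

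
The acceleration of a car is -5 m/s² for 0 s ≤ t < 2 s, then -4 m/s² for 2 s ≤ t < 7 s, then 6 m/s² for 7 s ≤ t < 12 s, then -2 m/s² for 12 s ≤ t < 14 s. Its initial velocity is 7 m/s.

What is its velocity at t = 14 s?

3 m/s

Δv equals the area under the a-t graph; then v = v₀ + Δv.
0–2 s: -5 × 2 = -10 m/s
2–7 s: -4 × 5 = -20 m/s
7–12 s: 6 × 5 = 30 m/s
12–14 s: -2 × 2 = -4 m/s
Δv = -4 m/s, so v(14) = 7 + (-4) = 3 m/s.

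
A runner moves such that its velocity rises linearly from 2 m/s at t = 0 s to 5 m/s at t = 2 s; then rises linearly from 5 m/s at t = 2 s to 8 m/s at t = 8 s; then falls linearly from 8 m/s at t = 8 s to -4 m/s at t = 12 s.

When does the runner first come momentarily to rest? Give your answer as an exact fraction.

t = 32/3 s

v changes sign on 8–12 s (from 8 to -4); the graph is linear there, so v = 0 at t = 8 + (-8)·(12 − 8)/(-4 − 8) = 32/3 s.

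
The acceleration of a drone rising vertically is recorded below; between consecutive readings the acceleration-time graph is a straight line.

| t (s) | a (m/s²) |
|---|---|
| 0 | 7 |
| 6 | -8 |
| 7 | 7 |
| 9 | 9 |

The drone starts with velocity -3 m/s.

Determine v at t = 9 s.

Δv equals the area under the a-t graph; then v = v₀ + Δv.
0–6 s: ½(7 + -8)(6) = -3 m/s
6–7 s: ½(-8 + 7)(1) = -0.5 m/s
7–9 s: ½(7 + 9)(2) = 16 m/s
Δv = 12.5 m/s, so v(9) = -3 + (12.5) = 9.5 m/s.

9.5 m/s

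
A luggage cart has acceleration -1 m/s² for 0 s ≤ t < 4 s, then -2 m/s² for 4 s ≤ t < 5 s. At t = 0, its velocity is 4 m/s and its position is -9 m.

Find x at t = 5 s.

-2 m

On each constant-a segment, Δv = aΔt and Δx = v₀Δt + ½aΔt²; chain segment to segment.
0–4 s: v starts 4 m/s; Δx = 4·4 + ½·-1·4² = 8 m; v ends 0 m/s.
4–5 s: v starts 0 m/s; Δx = 0·1 + ½·-2·1² = -1 m; v ends -2 m/s.
x(5) = -9 + Σ Δx = -2 m.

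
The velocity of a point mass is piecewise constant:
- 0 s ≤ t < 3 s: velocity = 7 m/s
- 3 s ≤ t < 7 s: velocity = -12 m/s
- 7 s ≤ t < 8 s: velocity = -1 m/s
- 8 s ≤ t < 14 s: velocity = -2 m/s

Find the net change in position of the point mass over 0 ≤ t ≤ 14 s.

-40 m

Displacement is the signed area under the v-t curve.
0–3 s: 7 × 3 = 21 m
3–7 s: -12 × 4 = -48 m
7–8 s: -1 × 1 = -1 m
8–14 s: -2 × 6 = -12 m
Net displacement = -40 m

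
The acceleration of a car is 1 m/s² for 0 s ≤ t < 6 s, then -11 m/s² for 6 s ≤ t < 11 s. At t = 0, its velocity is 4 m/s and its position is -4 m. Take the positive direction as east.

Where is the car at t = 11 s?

-49.5 m

On each constant-a segment, Δv = aΔt and Δx = v₀Δt + ½aΔt²; chain segment to segment.
0–6 s: v starts 4 m/s; Δx = 4·6 + ½·1·6² = 42 m; v ends 10 m/s.
6–11 s: v starts 10 m/s; Δx = 10·5 + ½·-11·5² = -87.5 m; v ends -45 m/s.
x(11) = -4 + Σ Δx = -49.5 m.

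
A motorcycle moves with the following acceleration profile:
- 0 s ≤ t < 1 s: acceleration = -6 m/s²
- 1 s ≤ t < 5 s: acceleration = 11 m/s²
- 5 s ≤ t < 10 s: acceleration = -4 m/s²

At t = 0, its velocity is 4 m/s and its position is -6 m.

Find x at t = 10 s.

On each constant-a segment, Δv = aΔt and Δx = v₀Δt + ½aΔt²; chain segment to segment.
0–1 s: v starts 4 m/s; Δx = 4·1 + ½·-6·1² = 1 m; v ends -2 m/s.
1–5 s: v starts -2 m/s; Δx = -2·4 + ½·11·4² = 80 m; v ends 42 m/s.
5–10 s: v starts 42 m/s; Δx = 42·5 + ½·-4·5² = 160 m; v ends 22 m/s.
x(10) = -6 + Σ Δx = 235 m.

235 m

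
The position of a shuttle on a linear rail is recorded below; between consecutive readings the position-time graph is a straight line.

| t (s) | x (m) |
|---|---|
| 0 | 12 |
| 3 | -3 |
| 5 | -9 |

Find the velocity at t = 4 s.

-3 m/s

Velocity is the slope of the x-t graph on 3–5 s: (-9 − -3)/(5 − 3) = -3 m/s.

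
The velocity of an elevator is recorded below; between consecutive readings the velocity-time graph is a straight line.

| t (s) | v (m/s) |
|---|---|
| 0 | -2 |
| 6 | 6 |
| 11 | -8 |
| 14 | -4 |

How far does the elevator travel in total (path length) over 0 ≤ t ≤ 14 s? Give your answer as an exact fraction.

356/7 m

Total distance travelled is ∫|v| dt — sum the magnitudes of each area piece.
0–6 s: v = 0 at t = 1.5 s; triangle areas 1.5 + 13.5 = 15 m
6–11 s: v = 0 at t = 57/7 s; triangle areas 45/7 + 80/7 = 125/7 m
11–14 s: |½(-8 + -4)(3)| = 18 m
Total distance = 356/7 m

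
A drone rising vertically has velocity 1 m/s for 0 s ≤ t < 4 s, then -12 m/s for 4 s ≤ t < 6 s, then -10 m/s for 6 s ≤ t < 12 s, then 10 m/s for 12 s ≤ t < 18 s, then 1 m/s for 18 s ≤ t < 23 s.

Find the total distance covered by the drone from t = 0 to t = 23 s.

Total distance travelled is ∫|v| dt — sum the magnitudes of each area piece.
0–4 s: |1| × 4 = 4 m
4–6 s: |-12| × 2 = 24 m
6–12 s: |-10| × 6 = 60 m
12–18 s: |10| × 6 = 60 m
18–23 s: |1| × 5 = 5 m
Total distance = 153 m

153 m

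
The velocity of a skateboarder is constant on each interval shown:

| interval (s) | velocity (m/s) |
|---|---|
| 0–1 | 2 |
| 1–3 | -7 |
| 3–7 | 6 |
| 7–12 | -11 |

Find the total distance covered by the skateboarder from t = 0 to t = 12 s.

Total distance travelled is ∫|v| dt — sum the magnitudes of each area piece.
0–1 s: |2| × 1 = 2 m
1–3 s: |-7| × 2 = 14 m
3–7 s: |6| × 4 = 24 m
7–12 s: |-11| × 5 = 55 m
Total distance = 95 m

95 m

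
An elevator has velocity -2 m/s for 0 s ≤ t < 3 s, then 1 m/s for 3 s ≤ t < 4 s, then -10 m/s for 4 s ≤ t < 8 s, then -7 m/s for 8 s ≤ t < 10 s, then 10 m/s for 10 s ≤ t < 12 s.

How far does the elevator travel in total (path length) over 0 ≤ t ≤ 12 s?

Total distance travelled is ∫|v| dt — sum the magnitudes of each area piece.
0–3 s: |-2| × 3 = 6 m
3–4 s: |1| × 1 = 1 m
4–8 s: |-10| × 4 = 40 m
8–10 s: |-7| × 2 = 14 m
10–12 s: |10| × 2 = 20 m
Total distance = 81 m

81 m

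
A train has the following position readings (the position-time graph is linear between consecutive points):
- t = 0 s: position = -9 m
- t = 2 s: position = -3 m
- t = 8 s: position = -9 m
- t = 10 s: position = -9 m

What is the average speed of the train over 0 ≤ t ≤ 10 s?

Average speed = (total path length)/(elapsed time); on a piecewise-linear x-t graph the path length is Σ|Δx|.
0–2 s: |Δx| = |-3 − -9| = 6 m
2–8 s: |Δx| = |-9 − -3| = 6 m
8–10 s: |Δx| = |-9 − -9| = 0 m
Total path = 12 m; average speed = 12/10 = 1.2 m/s.

1.2 m/s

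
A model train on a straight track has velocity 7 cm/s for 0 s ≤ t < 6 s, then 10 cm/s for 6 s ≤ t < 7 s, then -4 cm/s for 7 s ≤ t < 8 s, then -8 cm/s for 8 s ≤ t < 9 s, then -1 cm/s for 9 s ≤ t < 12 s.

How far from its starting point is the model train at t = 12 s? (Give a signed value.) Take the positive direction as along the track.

37 cm

Displacement is the signed area under the v-t curve.
0–6 s: 7 × 6 = 42 cm
6–7 s: 10 × 1 = 10 cm
7–8 s: -4 × 1 = -4 cm
8–9 s: -8 × 1 = -8 cm
9–12 s: -1 × 3 = -3 cm
Net displacement = 37 cm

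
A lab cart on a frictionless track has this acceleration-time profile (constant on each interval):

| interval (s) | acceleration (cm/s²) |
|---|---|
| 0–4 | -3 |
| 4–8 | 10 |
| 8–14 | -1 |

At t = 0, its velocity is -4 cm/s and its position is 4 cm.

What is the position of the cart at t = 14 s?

106 cm

On each constant-a segment, Δv = aΔt and Δx = v₀Δt + ½aΔt²; chain segment to segment.
0–4 s: v starts -4 cm/s; Δx = -4·4 + ½·-3·4² = -40 cm; v ends -16 cm/s.
4–8 s: v starts -16 cm/s; Δx = -16·4 + ½·10·4² = 16 cm; v ends 24 cm/s.
8–14 s: v starts 24 cm/s; Δx = 24·6 + ½·-1·6² = 126 cm; v ends 18 cm/s.
x(14) = 4 + Σ Δx = 106 cm.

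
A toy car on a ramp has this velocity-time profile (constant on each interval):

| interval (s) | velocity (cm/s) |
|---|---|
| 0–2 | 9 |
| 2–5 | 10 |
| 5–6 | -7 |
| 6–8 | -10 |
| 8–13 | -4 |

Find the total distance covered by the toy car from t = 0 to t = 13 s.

95 cm

Distance (not displacement) is the total path length: add the absolute areas under v-t.
0–2 s: |9| × 2 = 18 cm
2–5 s: |10| × 3 = 30 cm
5–6 s: |-7| × 1 = 7 cm
6–8 s: |-10| × 2 = 20 cm
8–13 s: |-4| × 5 = 20 cm
Total distance = 95 cm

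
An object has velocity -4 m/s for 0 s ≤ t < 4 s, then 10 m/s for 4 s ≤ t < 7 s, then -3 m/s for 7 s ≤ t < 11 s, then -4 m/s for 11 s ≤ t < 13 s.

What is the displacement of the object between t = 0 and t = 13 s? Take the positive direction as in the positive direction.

Net displacement equals the area under the velocity-time graph (areas below the axis count negative).
0–4 s: -4 × 4 = -16 m
4–7 s: 10 × 3 = 30 m
7–11 s: -3 × 4 = -12 m
11–13 s: -4 × 2 = -8 m
Net displacement = -6 m

-6 m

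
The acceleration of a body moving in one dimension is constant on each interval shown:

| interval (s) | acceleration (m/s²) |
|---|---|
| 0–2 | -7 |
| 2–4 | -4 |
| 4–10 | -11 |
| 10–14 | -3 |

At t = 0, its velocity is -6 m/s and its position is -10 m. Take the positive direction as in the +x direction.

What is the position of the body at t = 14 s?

-850 m

On each constant-a segment, Δv = aΔt and Δx = v₀Δt + ½aΔt²; chain segment to segment.
0–2 s: v starts -6 m/s; Δx = -6·2 + ½·-7·2² = -26 m; v ends -20 m/s.
2–4 s: v starts -20 m/s; Δx = -20·2 + ½·-4·2² = -48 m; v ends -28 m/s.
4–10 s: v starts -28 m/s; Δx = -28·6 + ½·-11·6² = -366 m; v ends -94 m/s.
10–14 s: v starts -94 m/s; Δx = -94·4 + ½·-3·4² = -400 m; v ends -106 m/s.
x(14) = -10 + Σ Δx = -850 m.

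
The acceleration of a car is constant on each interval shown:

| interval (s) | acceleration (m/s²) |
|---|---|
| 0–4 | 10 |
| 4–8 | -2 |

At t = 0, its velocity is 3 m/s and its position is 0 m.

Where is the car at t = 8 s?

248 m

On each constant-a segment, Δv = aΔt and Δx = v₀Δt + ½aΔt²; chain segment to segment.
0–4 s: v starts 3 m/s; Δx = 3·4 + ½·10·4² = 92 m; v ends 43 m/s.
4–8 s: v starts 43 m/s; Δx = 43·4 + ½·-2·4² = 156 m; v ends 35 m/s.
x(8) = 0 + Σ Δx = 248 m.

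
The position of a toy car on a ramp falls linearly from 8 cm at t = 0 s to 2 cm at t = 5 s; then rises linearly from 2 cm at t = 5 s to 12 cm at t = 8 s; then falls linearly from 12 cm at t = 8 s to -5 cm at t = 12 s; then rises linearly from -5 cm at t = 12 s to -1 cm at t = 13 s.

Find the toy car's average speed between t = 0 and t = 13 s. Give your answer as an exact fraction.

37/13 cm/s

Average speed = (total path length)/(elapsed time); on a piecewise-linear x-t graph the path length is Σ|Δx|.
0–5 s: |Δx| = |2 − 8| = 6 cm
5–8 s: |Δx| = |12 − 2| = 10 cm
8–12 s: |Δx| = |-5 − 12| = 17 cm
12–13 s: |Δx| = |-1 − -5| = 4 cm
Total path = 37 cm; average speed = 37/13 = 37/13 cm/s.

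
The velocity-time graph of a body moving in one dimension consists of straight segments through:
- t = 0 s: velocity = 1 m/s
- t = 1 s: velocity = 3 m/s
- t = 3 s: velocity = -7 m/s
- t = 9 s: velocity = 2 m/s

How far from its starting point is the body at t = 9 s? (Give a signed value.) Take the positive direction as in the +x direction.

-17 m

Displacement is the signed area under the v-t curve.
0–1 s: ½(1 + 3)(1) = 2 m
1–3 s: ½(3 + -7)(2) = -4 m
3–9 s: ½(-7 + 2)(6) = -15 m
Net displacement = -17 m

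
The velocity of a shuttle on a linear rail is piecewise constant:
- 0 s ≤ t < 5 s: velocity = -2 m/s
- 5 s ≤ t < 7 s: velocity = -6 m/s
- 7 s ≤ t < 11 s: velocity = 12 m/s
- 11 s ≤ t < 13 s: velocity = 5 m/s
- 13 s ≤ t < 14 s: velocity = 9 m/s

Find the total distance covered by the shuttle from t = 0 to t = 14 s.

Distance (not displacement) is the total path length: add the absolute areas under v-t.
0–5 s: |-2| × 5 = 10 m
5–7 s: |-6| × 2 = 12 m
7–11 s: |12| × 4 = 48 m
11–13 s: |5| × 2 = 10 m
13–14 s: |9| × 1 = 9 m
Total distance = 89 m

89 m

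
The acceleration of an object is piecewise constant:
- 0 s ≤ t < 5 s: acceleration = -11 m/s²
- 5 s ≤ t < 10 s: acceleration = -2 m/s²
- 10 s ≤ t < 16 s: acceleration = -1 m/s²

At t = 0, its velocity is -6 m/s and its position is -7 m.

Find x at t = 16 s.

-948.5 m

On each constant-a segment, Δv = aΔt and Δx = v₀Δt + ½aΔt²; chain segment to segment.
0–5 s: v starts -6 m/s; Δx = -6·5 + ½·-11·5² = -167.5 m; v ends -61 m/s.
5–10 s: v starts -61 m/s; Δx = -61·5 + ½·-2·5² = -330 m; v ends -71 m/s.
10–16 s: v starts -71 m/s; Δx = -71·6 + ½·-1·6² = -444 m; v ends -77 m/s.
x(16) = -7 + Σ Δx = -948.5 m.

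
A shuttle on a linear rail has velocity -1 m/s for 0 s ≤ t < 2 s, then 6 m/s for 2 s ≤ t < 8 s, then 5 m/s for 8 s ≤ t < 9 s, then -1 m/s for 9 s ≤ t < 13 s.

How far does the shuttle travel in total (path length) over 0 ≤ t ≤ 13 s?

47 m

Distance (not displacement) is the total path length: add the absolute areas under v-t.
0–2 s: |-1| × 2 = 2 m
2–8 s: |6| × 6 = 36 m
8–9 s: |5| × 1 = 5 m
9–13 s: |-1| × 4 = 4 m
Total distance = 47 m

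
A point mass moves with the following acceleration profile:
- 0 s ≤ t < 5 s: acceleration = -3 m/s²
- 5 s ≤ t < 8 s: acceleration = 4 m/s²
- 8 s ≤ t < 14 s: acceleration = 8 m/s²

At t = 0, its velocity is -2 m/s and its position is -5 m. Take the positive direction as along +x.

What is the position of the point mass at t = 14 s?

On each constant-a segment, Δv = aΔt and Δx = v₀Δt + ½aΔt²; chain segment to segment.
0–5 s: v starts -2 m/s; Δx = -2·5 + ½·-3·5² = -47.5 m; v ends -17 m/s.
5–8 s: v starts -17 m/s; Δx = -17·3 + ½·4·3² = -33 m; v ends -5 m/s.
8–14 s: v starts -5 m/s; Δx = -5·6 + ½·8·6² = 114 m; v ends 43 m/s.
x(14) = -5 + Σ Δx = 28.5 m.

28.5 m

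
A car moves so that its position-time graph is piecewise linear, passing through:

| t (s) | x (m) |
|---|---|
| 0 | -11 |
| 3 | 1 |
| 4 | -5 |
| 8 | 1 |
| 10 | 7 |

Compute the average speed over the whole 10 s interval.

Average speed = (total path length)/(elapsed time); on a piecewise-linear x-t graph the path length is Σ|Δx|.
0–3 s: |Δx| = |1 − -11| = 12 m
3–4 s: |Δx| = |-5 − 1| = 6 m
4–8 s: |Δx| = |1 − -5| = 6 m
8–10 s: |Δx| = |7 − 1| = 6 m
Total path = 30 m; average speed = 30/10 = 3 m/s.

3 m/s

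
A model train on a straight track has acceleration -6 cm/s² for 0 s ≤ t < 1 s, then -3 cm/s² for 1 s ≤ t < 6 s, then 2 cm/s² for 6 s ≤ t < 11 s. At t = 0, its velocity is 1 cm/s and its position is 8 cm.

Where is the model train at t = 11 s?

On each constant-a segment, Δv = aΔt and Δx = v₀Δt + ½aΔt²; chain segment to segment.
0–1 s: v starts 1 cm/s; Δx = 1·1 + ½·-6·1² = -2 cm; v ends -5 cm/s.
1–6 s: v starts -5 cm/s; Δx = -5·5 + ½·-3·5² = -62.5 cm; v ends -20 cm/s.
6–11 s: v starts -20 cm/s; Δx = -20·5 + ½·2·5² = -75 cm; v ends -10 cm/s.
x(11) = 8 + Σ Δx = -131.5 cm.

-131.5 cm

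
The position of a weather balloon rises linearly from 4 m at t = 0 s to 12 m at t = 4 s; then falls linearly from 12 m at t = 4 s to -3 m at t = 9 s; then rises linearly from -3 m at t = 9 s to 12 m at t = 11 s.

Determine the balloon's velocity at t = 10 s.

Velocity is the slope of the x-t graph on 9–11 s: (12 − -3)/(11 − 9) = 7.5 m/s.

7.5 m/s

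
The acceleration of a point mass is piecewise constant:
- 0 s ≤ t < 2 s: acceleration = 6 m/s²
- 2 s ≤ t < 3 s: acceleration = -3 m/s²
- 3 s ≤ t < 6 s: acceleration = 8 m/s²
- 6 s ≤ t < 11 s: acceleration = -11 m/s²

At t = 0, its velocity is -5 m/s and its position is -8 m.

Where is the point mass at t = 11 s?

50 m

On each constant-a segment, Δv = aΔt and Δx = v₀Δt + ½aΔt²; chain segment to segment.
0–2 s: v starts -5 m/s; Δx = -5·2 + ½·6·2² = 2 m; v ends 7 m/s.
2–3 s: v starts 7 m/s; Δx = 7·1 + ½·-3·1² = 5.5 m; v ends 4 m/s.
3–6 s: v starts 4 m/s; Δx = 4·3 + ½·8·3² = 48 m; v ends 28 m/s.
6–11 s: v starts 28 m/s; Δx = 28·5 + ½·-11·5² = 2.5 m; v ends -27 m/s.
x(11) = -8 + Σ Δx = 50 m.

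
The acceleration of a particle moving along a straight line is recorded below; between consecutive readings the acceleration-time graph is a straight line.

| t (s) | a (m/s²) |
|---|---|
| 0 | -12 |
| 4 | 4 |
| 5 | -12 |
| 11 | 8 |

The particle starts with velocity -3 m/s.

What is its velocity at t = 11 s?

-35 m/s

Δv equals the area under the a-t graph; then v = v₀ + Δv.
0–4 s: ½(-12 + 4)(4) = -16 m/s
4–5 s: ½(4 + -12)(1) = -4 m/s
5–11 s: ½(-12 + 8)(6) = -12 m/s
Δv = -32 m/s, so v(11) = -3 + (-32) = -35 m/s.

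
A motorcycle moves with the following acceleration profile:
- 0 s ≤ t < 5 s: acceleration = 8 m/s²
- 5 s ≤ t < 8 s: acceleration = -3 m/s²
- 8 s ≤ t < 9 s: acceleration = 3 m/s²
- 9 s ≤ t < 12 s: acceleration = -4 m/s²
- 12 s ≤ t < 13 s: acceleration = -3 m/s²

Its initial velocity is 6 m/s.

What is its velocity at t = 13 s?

25 m/s

Δv equals the area under the a-t graph; then v = v₀ + Δv.
0–5 s: 8 × 5 = 40 m/s
5–8 s: -3 × 3 = -9 m/s
8–9 s: 3 × 1 = 3 m/s
9–12 s: -4 × 3 = -12 m/s
12–13 s: -3 × 1 = -3 m/s
Δv = 19 m/s, so v(13) = 6 + (19) = 25 m/s.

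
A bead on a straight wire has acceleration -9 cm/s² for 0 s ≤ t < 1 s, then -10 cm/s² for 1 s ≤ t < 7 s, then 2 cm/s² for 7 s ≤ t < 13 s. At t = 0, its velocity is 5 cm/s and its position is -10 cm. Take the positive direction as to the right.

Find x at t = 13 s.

On each constant-a segment, Δv = aΔt and Δx = v₀Δt + ½aΔt²; chain segment to segment.
0–1 s: v starts 5 cm/s; Δx = 5·1 + ½·-9·1² = 0.5 cm; v ends -4 cm/s.
1–7 s: v starts -4 cm/s; Δx = -4·6 + ½·-10·6² = -204 cm; v ends -64 cm/s.
7–13 s: v starts -64 cm/s; Δx = -64·6 + ½·2·6² = -348 cm; v ends -52 cm/s.
x(13) = -10 + Σ Δx = -561.5 cm.

-561.5 cm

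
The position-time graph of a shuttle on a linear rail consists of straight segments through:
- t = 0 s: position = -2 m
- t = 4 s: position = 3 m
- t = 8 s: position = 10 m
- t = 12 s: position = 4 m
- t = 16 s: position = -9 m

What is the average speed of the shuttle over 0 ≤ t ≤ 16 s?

Average speed = (total path length)/(elapsed time); on a piecewise-linear x-t graph the path length is Σ|Δx|.
0–4 s: |Δx| = |3 − -2| = 5 m
4–8 s: |Δx| = |10 − 3| = 7 m
8–12 s: |Δx| = |4 − 10| = 6 m
12–16 s: |Δx| = |-9 − 4| = 13 m
Total path = 31 m; average speed = 31/16 = 1.9375 m/s.

1.9375 m/s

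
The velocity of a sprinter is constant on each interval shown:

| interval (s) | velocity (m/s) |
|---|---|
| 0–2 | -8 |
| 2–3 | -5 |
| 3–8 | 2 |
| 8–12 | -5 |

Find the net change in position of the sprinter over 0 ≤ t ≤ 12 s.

-31 m

Displacement is the signed area under the v-t curve.
0–2 s: -8 × 2 = -16 m
2–3 s: -5 × 1 = -5 m
3–8 s: 2 × 5 = 10 m
8–12 s: -5 × 4 = -20 m
Net displacement = -31 m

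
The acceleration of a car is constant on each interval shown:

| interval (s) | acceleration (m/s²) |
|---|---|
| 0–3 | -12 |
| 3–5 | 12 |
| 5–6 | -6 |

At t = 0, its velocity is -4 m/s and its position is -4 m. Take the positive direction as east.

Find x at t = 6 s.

-145 m

On each constant-a segment, Δv = aΔt and Δx = v₀Δt + ½aΔt²; chain segment to segment.
0–3 s: v starts -4 m/s; Δx = -4·3 + ½·-12·3² = -66 m; v ends -40 m/s.
3–5 s: v starts -40 m/s; Δx = -40·2 + ½·12·2² = -56 m; v ends -16 m/s.
5–6 s: v starts -16 m/s; Δx = -16·1 + ½·-6·1² = -19 m; v ends -22 m/s.
x(6) = -4 + Σ Δx = -145 m.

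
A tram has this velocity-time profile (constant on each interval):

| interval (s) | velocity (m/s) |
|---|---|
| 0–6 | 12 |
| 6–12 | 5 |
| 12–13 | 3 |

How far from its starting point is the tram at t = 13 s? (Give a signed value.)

Displacement is the signed area under the v-t curve.
0–6 s: 12 × 6 = 72 m
6–12 s: 5 × 6 = 30 m
12–13 s: 3 × 1 = 3 m
Net displacement = 105 m

105 m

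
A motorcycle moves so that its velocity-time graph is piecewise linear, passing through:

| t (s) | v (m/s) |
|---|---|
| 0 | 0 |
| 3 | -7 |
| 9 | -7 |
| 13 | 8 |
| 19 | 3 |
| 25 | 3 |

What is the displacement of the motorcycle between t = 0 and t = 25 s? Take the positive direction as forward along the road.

Net displacement equals the area under the velocity-time graph (areas below the axis count negative).
0–3 s: ½(0 + -7)(3) = -10.5 m
3–9 s: -7 × 6 = -42 m
9–13 s: ½(-7 + 8)(4) = 2 m
13–19 s: ½(8 + 3)(6) = 33 m
19–25 s: 3 × 6 = 18 m
Net displacement = 0.5 m

0.5 m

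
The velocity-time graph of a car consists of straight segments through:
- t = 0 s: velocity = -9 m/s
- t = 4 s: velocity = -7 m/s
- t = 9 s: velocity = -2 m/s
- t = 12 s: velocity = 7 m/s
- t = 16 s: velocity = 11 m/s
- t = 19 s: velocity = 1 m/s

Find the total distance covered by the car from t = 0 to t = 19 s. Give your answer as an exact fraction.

352/3 m

Distance (not displacement) is the total path length: add the absolute areas under v-t.
0–4 s: |½(-9 + -7)(4)| = 32 m
4–9 s: |½(-7 + -2)(5)| = 22.5 m
9–12 s: v = 0 at t = 29/3 s; triangle areas 2/3 + 49/6 = 53/6 m
12–16 s: |½(7 + 11)(4)| = 36 m
16–19 s: |½(11 + 1)(3)| = 18 m
Total distance = 352/3 m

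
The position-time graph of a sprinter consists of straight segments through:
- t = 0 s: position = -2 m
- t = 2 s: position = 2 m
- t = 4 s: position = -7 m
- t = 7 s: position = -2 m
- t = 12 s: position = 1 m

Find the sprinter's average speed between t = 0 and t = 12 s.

1.75 m/s

Average speed = (total path length)/(elapsed time); on a piecewise-linear x-t graph the path length is Σ|Δx|.
0–2 s: |Δx| = |2 − -2| = 4 m
2–4 s: |Δx| = |-7 − 2| = 9 m
4–7 s: |Δx| = |-2 − -7| = 5 m
7–12 s: |Δx| = |1 − -2| = 3 m
Total path = 21 m; average speed = 21/12 = 1.75 m/s.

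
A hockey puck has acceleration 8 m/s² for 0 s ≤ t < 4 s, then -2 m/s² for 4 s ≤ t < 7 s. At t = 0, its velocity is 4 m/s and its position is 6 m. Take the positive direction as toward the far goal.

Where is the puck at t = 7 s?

On each constant-a segment, Δv = aΔt and Δx = v₀Δt + ½aΔt²; chain segment to segment.
0–4 s: v starts 4 m/s; Δx = 4·4 + ½·8·4² = 80 m; v ends 36 m/s.
4–7 s: v starts 36 m/s; Δx = 36·3 + ½·-2·3² = 99 m; v ends 30 m/s.
x(7) = 6 + Σ Δx = 185 m.

185 m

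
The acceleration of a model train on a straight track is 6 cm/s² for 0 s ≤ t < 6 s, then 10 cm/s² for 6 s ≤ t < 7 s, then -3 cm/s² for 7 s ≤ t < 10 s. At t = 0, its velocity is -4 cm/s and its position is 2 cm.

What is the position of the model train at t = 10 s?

On each constant-a segment, Δv = aΔt and Δx = v₀Δt + ½aΔt²; chain segment to segment.
0–6 s: v starts -4 cm/s; Δx = -4·6 + ½·6·6² = 84 cm; v ends 32 cm/s.
6–7 s: v starts 32 cm/s; Δx = 32·1 + ½·10·1² = 37 cm; v ends 42 cm/s.
7–10 s: v starts 42 cm/s; Δx = 42·3 + ½·-3·3² = 112.5 cm; v ends 33 cm/s.
x(10) = 2 + Σ Δx = 235.5 cm.

235.5 cm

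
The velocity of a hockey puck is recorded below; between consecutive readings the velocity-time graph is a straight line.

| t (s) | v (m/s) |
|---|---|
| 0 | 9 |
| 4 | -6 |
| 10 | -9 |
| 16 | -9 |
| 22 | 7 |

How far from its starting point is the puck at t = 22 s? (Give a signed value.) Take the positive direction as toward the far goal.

Net displacement equals the area under the velocity-time graph (areas below the axis count negative).
0–4 s: ½(9 + -6)(4) = 6 m
4–10 s: ½(-6 + -9)(6) = -45 m
10–16 s: -9 × 6 = -54 m
16–22 s: ½(-9 + 7)(6) = -6 m
Net displacement = -99 m

-99 m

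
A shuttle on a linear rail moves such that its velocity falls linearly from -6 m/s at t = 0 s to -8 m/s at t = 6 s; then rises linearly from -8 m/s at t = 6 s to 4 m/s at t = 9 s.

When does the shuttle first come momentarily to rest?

v changes sign on 6–9 s (from -8 to 4); the graph is linear there, so v = 0 at t = 6 + (8)·(9 − 6)/(4 − -8) = 8 s.

t = 8 s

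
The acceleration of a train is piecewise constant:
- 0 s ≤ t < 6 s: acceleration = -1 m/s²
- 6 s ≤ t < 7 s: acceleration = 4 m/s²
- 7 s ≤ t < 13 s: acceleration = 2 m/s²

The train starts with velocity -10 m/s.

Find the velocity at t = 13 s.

0 m/s

Δv equals the area under the a-t graph; then v = v₀ + Δv.
0–6 s: -1 × 6 = -6 m/s
6–7 s: 4 × 1 = 4 m/s
7–13 s: 2 × 6 = 12 m/s
Δv = 10 m/s, so v(13) = -10 + (10) = 0 m/s.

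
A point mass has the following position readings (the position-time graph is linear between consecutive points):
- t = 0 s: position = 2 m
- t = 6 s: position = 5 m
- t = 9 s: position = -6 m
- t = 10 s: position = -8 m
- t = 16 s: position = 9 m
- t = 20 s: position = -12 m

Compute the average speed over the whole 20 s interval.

2.7 m/s

Average speed = (total path length)/(elapsed time); on a piecewise-linear x-t graph the path length is Σ|Δx|.
0–6 s: |Δx| = |5 − 2| = 3 m
6–9 s: |Δx| = |-6 − 5| = 11 m
9–10 s: |Δx| = |-8 − -6| = 2 m
10–16 s: |Δx| = |9 − -8| = 17 m
16–20 s: |Δx| = |-12 − 9| = 21 m
Total path = 54 m; average speed = 54/20 = 2.7 m/s.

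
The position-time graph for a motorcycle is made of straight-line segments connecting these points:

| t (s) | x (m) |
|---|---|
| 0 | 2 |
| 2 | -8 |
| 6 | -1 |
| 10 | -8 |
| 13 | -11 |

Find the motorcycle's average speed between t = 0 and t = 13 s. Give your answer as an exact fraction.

Average speed = (total path length)/(elapsed time); on a piecewise-linear x-t graph the path length is Σ|Δx|.
0–2 s: |Δx| = |-8 − 2| = 10 m
2–6 s: |Δx| = |-1 − -8| = 7 m
6–10 s: |Δx| = |-8 − -1| = 7 m
10–13 s: |Δx| = |-11 − -8| = 3 m
Total path = 27 m; average speed = 27/13 = 27/13 m/s.

27/13 m/s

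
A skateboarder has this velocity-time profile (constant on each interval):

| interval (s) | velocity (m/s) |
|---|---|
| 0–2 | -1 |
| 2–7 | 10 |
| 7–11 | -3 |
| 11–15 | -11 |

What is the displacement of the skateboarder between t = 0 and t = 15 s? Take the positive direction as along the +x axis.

Net displacement equals the area under the velocity-time graph (areas below the axis count negative).
0–2 s: -1 × 2 = -2 m
2–7 s: 10 × 5 = 50 m
7–11 s: -3 × 4 = -12 m
11–15 s: -11 × 4 = -44 m
Net displacement = -8 m

-8 m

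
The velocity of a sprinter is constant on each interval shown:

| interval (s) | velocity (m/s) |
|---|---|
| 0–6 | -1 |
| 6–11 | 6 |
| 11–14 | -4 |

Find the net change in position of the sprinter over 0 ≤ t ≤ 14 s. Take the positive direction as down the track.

12 m

Net displacement equals the area under the velocity-time graph (areas below the axis count negative).
0–6 s: -1 × 6 = -6 m
6–11 s: 6 × 5 = 30 m
11–14 s: -4 × 3 = -12 m
Net displacement = 12 m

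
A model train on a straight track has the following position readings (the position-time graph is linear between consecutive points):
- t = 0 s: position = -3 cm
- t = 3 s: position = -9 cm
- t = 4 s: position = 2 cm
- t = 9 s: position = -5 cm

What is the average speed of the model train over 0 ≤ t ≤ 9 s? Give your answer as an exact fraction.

Average speed = (total path length)/(elapsed time); on a piecewise-linear x-t graph the path length is Σ|Δx|.
0–3 s: |Δx| = |-9 − -3| = 6 cm
3–4 s: |Δx| = |2 − -9| = 11 cm
4–9 s: |Δx| = |-5 − 2| = 7 cm
Total path = 24 cm; average speed = 24/9 = 8/3 cm/s.

8/3 cm/s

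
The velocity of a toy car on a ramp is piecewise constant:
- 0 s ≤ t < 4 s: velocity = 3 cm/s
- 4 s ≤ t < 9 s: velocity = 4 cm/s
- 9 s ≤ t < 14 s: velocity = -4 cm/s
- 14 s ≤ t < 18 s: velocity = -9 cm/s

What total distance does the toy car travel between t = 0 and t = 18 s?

Distance (not displacement) is the total path length: add the absolute areas under v-t.
0–4 s: |3| × 4 = 12 cm
4–9 s: |4| × 5 = 20 cm
9–14 s: |-4| × 5 = 20 cm
14–18 s: |-9| × 4 = 36 cm
Total distance = 88 cm

88 cm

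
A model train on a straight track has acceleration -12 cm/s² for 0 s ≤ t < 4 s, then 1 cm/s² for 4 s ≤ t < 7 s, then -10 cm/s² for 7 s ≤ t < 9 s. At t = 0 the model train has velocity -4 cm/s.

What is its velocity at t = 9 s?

-69 cm/s

Δv equals the area under the a-t graph; then v = v₀ + Δv.
0–4 s: -12 × 4 = -48 cm/s
4–7 s: 1 × 3 = 3 cm/s
7–9 s: -10 × 2 = -20 cm/s
Δv = -65 cm/s, so v(9) = -4 + (-65) = -69 cm/s.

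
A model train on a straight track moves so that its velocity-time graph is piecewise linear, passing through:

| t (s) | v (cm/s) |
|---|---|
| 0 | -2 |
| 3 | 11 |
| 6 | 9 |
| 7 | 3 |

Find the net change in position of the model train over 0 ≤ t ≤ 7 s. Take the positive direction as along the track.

49.5 cm

Displacement is the signed area under the v-t curve.
0–3 s: ½(-2 + 11)(3) = 13.5 cm
3–6 s: ½(11 + 9)(3) = 30 cm
6–7 s: ½(9 + 3)(1) = 6 cm
Net displacement = 49.5 cm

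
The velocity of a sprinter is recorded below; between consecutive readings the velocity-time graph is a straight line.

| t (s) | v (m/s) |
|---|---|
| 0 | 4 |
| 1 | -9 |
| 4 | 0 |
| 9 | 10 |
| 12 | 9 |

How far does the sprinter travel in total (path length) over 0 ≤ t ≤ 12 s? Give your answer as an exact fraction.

Distance (not displacement) is the total path length: add the absolute areas under v-t.
0–1 s: v = 0 at t = 4/13 s; triangle areas 8/13 + 81/26 = 97/26 m
1–4 s: |½(-9 + 0)(3)| = 13.5 m
4–9 s: |½(0 + 10)(5)| = 25 m
9–12 s: |½(10 + 9)(3)| = 28.5 m
Total distance = 1839/26 m

1839/26 m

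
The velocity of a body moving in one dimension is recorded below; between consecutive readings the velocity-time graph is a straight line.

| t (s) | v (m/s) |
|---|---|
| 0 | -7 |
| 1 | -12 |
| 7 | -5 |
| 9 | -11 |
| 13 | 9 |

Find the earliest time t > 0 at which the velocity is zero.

t = 11.2 s

v changes sign on 9–13 s (from -11 to 9); the graph is linear there, so v = 0 at t = 9 + (11)·(13 − 9)/(9 − -11) = 11.2 s.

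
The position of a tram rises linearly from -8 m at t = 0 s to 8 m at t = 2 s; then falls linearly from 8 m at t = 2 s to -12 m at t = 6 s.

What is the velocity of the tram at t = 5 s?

-5 m/s

Velocity is the slope of the x-t graph on 2–6 s: (-12 − 8)/(6 − 2) = -5 m/s.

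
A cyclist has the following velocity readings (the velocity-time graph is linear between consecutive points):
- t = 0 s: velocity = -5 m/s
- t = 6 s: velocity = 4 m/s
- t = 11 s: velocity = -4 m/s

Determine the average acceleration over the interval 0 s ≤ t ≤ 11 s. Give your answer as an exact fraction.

1/11 m/s²

Average acceleration = Δv/Δt = (-4 − -5)/(11 − 0) = 1/11 m/s².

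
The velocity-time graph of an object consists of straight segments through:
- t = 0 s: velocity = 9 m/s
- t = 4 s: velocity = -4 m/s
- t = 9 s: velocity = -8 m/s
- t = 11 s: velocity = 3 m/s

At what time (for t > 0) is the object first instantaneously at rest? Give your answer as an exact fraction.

t = 36/13 s

v changes sign on 0–4 s (from 9 to -4); the graph is linear there, so v = 0 at t = 0 + (-9)·(4 − 0)/(-4 − 9) = 36/13 s.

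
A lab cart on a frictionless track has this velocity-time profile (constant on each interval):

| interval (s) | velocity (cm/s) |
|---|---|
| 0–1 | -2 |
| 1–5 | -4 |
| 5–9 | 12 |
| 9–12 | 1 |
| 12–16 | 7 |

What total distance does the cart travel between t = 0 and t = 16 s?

Total distance travelled is ∫|v| dt — sum the magnitudes of each area piece.
0–1 s: |-2| × 1 = 2 cm
1–5 s: |-4| × 4 = 16 cm
5–9 s: |12| × 4 = 48 cm
9–12 s: |1| × 3 = 3 cm
12–16 s: |7| × 4 = 28 cm
Total distance = 97 cm

97 cm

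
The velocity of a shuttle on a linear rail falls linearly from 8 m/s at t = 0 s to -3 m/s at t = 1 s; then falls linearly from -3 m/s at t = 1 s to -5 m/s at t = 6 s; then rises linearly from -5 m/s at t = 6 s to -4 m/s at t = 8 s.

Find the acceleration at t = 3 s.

Acceleration is the slope of the v-t graph on 1–6 s: (-5 − -3)/(6 − 1) = -0.4 m/s².

-0.4 m/s²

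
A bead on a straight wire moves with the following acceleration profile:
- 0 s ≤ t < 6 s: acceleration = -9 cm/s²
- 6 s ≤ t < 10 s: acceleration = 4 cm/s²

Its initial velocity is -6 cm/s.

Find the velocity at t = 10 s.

-44 cm/s

Δv equals the area under the a-t graph; then v = v₀ + Δv.
0–6 s: -9 × 6 = -54 cm/s
6–10 s: 4 × 4 = 16 cm/s
Δv = -38 cm/s, so v(10) = -6 + (-38) = -44 cm/s.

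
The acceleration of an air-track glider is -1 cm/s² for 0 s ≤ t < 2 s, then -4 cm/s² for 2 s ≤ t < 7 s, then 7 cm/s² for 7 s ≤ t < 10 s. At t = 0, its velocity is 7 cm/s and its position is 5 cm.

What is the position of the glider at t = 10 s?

-21.5 cm

On each constant-a segment, Δv = aΔt and Δx = v₀Δt + ½aΔt²; chain segment to segment.
0–2 s: v starts 7 cm/s; Δx = 7·2 + ½·-1·2² = 12 cm; v ends 5 cm/s.
2–7 s: v starts 5 cm/s; Δx = 5·5 + ½·-4·5² = -25 cm; v ends -15 cm/s.
7–10 s: v starts -15 cm/s; Δx = -15·3 + ½·7·3² = -13.5 cm; v ends 6 cm/s.
x(10) = 5 + Σ Δx = -21.5 cm.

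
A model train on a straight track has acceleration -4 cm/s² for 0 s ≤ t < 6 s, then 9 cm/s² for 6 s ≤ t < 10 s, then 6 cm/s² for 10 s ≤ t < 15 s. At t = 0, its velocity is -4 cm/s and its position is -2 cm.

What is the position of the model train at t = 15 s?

On each constant-a segment, Δv = aΔt and Δx = v₀Δt + ½aΔt²; chain segment to segment.
0–6 s: v starts -4 cm/s; Δx = -4·6 + ½·-4·6² = -96 cm; v ends -28 cm/s.
6–10 s: v starts -28 cm/s; Δx = -28·4 + ½·9·4² = -40 cm; v ends 8 cm/s.
10–15 s: v starts 8 cm/s; Δx = 8·5 + ½·6·5² = 115 cm; v ends 38 cm/s.
x(15) = -2 + Σ Δx = -23 cm.

-23 cm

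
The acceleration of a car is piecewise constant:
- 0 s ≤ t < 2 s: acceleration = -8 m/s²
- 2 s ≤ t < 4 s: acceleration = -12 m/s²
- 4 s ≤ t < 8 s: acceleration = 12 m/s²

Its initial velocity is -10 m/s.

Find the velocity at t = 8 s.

Δv equals the area under the a-t graph; then v = v₀ + Δv.
0–2 s: -8 × 2 = -16 m/s
2–4 s: -12 × 2 = -24 m/s
4–8 s: 12 × 4 = 48 m/s
Δv = 8 m/s, so v(8) = -10 + (8) = -2 m/s.

-2 m/s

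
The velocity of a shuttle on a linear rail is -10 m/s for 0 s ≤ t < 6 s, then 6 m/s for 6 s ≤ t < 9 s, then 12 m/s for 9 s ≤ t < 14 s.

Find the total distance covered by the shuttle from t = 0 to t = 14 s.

Total distance travelled is ∫|v| dt — sum the magnitudes of each area piece.
0–6 s: |-10| × 6 = 60 m
6–9 s: |6| × 3 = 18 m
9–14 s: |12| × 5 = 60 m
Total distance = 138 m

138 m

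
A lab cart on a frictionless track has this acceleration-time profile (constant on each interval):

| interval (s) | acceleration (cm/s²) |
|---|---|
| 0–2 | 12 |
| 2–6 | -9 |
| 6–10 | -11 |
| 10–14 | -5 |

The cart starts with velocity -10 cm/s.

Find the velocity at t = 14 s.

-86 cm/s

Δv equals the area under the a-t graph; then v = v₀ + Δv.
0–2 s: 12 × 2 = 24 cm/s
2–6 s: -9 × 4 = -36 cm/s
6–10 s: -11 × 4 = -44 cm/s
10–14 s: -5 × 4 = -20 cm/s
Δv = -76 cm/s, so v(14) = -10 + (-76) = -86 cm/s.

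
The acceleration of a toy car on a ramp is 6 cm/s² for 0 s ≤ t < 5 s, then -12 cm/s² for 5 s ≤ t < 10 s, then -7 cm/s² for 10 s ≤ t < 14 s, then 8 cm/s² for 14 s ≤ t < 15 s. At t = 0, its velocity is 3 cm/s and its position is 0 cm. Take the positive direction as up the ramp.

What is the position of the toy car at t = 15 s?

-110 cm

On each constant-a segment, Δv = aΔt and Δx = v₀Δt + ½aΔt²; chain segment to segment.
0–5 s: v starts 3 cm/s; Δx = 3·5 + ½·6·5² = 90 cm; v ends 33 cm/s.
5–10 s: v starts 33 cm/s; Δx = 33·5 + ½·-12·5² = 15 cm; v ends -27 cm/s.
10–14 s: v starts -27 cm/s; Δx = -27·4 + ½·-7·4² = -164 cm; v ends -55 cm/s.
14–15 s: v starts -55 cm/s; Δx = -55·1 + ½·8·1² = -51 cm; v ends -47 cm/s.
x(15) = 0 + Σ Δx = -110 cm.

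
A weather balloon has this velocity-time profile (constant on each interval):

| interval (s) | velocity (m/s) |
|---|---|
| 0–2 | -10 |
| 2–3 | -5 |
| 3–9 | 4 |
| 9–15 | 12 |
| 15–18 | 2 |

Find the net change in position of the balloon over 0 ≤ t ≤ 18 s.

Displacement is the signed area under the v-t curve.
0–2 s: -10 × 2 = -20 m
2–3 s: -5 × 1 = -5 m
3–9 s: 4 × 6 = 24 m
9–15 s: 12 × 6 = 72 m
15–18 s: 2 × 3 = 6 m
Net displacement = 77 m

77 m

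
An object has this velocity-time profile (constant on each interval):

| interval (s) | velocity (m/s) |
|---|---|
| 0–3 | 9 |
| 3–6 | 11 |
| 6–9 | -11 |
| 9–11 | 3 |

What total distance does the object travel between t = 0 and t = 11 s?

99 m

Distance (not displacement) is the total path length: add the absolute areas under v-t.
0–3 s: |9| × 3 = 27 m
3–6 s: |11| × 3 = 33 m
6–9 s: |-11| × 3 = 33 m
9–11 s: |3| × 2 = 6 m
Total distance = 99 m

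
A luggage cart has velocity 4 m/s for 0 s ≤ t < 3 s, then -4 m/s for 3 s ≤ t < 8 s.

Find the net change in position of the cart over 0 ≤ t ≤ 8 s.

-8 m

Displacement is the signed area under the v-t curve.
0–3 s: 4 × 3 = 12 m
3–8 s: -4 × 5 = -20 m
Net displacement = -8 m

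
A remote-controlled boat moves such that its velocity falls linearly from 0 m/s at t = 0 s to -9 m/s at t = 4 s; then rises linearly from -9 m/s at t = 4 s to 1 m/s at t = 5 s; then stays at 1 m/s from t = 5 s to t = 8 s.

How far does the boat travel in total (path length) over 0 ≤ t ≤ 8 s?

25.1 m

Total distance travelled is ∫|v| dt — sum the magnitudes of each area piece.
0–4 s: |½(0 + -9)(4)| = 18 m
4–5 s: v = 0 at t = 4.9 s; triangle areas 4.05 + 0.05 = 4.1 m
5–8 s: |1| × 3 = 3 m
Total distance = 25.1 m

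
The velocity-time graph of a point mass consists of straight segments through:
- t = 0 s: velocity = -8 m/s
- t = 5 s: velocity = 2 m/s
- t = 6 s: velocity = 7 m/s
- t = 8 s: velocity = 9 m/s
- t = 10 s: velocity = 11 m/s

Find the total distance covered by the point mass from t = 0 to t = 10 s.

Total distance travelled is ∫|v| dt — sum the magnitudes of each area piece.
0–5 s: v = 0 at t = 4 s; triangle areas 16 + 1 = 17 m
5–6 s: |½(2 + 7)(1)| = 4.5 m
6–8 s: |½(7 + 9)(2)| = 16 m
8–10 s: |½(9 + 11)(2)| = 20 m
Total distance = 57.5 m

57.5 m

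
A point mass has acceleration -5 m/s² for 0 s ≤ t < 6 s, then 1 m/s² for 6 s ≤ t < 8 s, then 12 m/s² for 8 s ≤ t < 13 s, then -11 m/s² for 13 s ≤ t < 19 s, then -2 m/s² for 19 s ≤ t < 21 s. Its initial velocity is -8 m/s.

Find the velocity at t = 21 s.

-46 m/s

Δv equals the area under the a-t graph; then v = v₀ + Δv.
0–6 s: -5 × 6 = -30 m/s
6–8 s: 1 × 2 = 2 m/s
8–13 s: 12 × 5 = 60 m/s
13–19 s: -11 × 6 = -66 m/s
19–21 s: -2 × 2 = -4 m/s
Δv = -38 m/s, so v(21) = -8 + (-38) = -46 m/s.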